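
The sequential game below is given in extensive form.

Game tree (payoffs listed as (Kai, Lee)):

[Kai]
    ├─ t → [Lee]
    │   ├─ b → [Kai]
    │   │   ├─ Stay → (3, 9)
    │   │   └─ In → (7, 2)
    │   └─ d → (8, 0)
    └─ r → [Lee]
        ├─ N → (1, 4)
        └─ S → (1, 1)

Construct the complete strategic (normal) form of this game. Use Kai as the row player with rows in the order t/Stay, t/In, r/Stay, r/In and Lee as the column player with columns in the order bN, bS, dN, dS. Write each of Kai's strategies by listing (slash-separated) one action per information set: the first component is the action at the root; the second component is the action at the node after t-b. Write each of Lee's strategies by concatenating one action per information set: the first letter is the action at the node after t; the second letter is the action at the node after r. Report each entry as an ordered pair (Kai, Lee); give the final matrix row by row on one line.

Row t/Stay: bN→(3,9), bS→(3,9), dN→(8,0), dS→(8,0)
Row t/In: bN→(7,2), bS→(7,2), dN→(8,0), dS→(8,0)
Row r/Stay: bN→(1,4), bS→(1,1), dN→(1,4), dS→(1,1)
Row r/In: bN→(1,4), bS→(1,1), dN→(1,4), dS→(1,1)

t/Stay: (3,9) (3,9) (8,0) (8,0) | t/In: (7,2) (7,2) (8,0) (8,0) | r/Stay: (1,4) (1,1) (1,4) (1,1) | r/In: (1,4) (1,1) (1,4) (1,1)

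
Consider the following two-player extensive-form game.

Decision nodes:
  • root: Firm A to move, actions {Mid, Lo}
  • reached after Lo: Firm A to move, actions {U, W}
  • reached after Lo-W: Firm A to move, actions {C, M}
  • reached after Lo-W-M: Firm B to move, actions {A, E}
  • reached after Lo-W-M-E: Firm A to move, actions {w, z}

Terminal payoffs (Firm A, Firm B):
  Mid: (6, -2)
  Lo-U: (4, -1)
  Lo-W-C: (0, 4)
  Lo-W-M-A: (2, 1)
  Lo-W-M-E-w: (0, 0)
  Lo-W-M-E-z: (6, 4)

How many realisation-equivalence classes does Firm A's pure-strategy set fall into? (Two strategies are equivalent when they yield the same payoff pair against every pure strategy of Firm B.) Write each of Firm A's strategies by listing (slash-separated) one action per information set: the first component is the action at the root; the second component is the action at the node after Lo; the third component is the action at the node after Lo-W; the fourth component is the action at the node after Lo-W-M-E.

Firm A has 16 pure strategies: Mid/U/C/w, Mid/U/C/z, Mid/U/M/w, Mid/U/M/z, Mid/W/C/w, Mid/W/C/z, Mid/W/M/w, Mid/W/M/z, Lo/U/C/w, Lo/U/C/z, Lo/U/M/w, Lo/U/M/z, Lo/W/C/w, Lo/W/C/z, Lo/W/M/w, Lo/W/M/z. Columns: A, E.
{Mid/U/C/w, Mid/U/C/z, Mid/U/M/w, Mid/U/M/z, Mid/W/C/w, Mid/W/C/z, Mid/W/M/w, Mid/W/M/z} → row (6,-2) (6,-2)
{Lo/U/C/w, Lo/U/C/z, Lo/U/M/w, Lo/U/M/z} → row (4,-1) (4,-1)
{Lo/W/C/w, Lo/W/C/z} → row (0,4) (0,4)
{Lo/W/M/w} → row (2,1) (0,0)
{Lo/W/M/z} → row (2,1) (6,4)
That's 5 distinct rows out of 16 strategies.

5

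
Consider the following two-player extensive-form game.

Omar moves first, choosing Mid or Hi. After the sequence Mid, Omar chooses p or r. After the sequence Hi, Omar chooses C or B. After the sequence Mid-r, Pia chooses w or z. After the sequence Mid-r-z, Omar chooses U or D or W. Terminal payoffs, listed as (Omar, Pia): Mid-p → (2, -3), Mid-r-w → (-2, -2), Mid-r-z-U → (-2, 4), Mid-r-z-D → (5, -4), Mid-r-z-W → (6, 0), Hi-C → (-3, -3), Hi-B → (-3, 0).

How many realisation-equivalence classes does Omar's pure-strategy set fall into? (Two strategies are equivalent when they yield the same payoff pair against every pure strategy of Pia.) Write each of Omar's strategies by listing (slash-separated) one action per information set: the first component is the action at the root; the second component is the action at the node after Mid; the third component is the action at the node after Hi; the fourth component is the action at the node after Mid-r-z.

Omar has 24 pure strategies: Mid/p/C/U, Mid/p/C/D, Mid/p/C/W, Mid/p/B/U, Mid/p/B/D, Mid/p/B/W, Mid/r/C/U, Mid/r/C/D, Mid/r/C/W, Mid/r/B/U, Mid/r/B/D, Mid/r/B/W, Hi/p/C/U, Hi/p/C/D, Hi/p/C/W, Hi/p/B/U, Hi/p/B/D, Hi/p/B/W, Hi/r/C/U, Hi/r/C/D, Hi/r/C/W, Hi/r/B/U, Hi/r/B/D, Hi/r/B/W. Columns: w, z.
{Mid/p/C/U, Mid/p/C/D, Mid/p/C/W, Mid/p/B/U, Mid/p/B/D, Mid/p/B/W} → row (2,-3) (2,-3)
{Mid/r/C/U, Mid/r/B/U} → row (-2,-2) (-2,4)
{Mid/r/C/D, Mid/r/B/D} → row (-2,-2) (5,-4)
{Mid/r/C/W, Mid/r/B/W} → row (-2,-2) (6,0)
{Hi/p/C/U, Hi/p/C/D, Hi/p/C/W, Hi/r/C/U, Hi/r/C/D, Hi/r/C/W} → row (-3,-3) (-3,-3)
{Hi/p/B/U, Hi/p/B/D, Hi/p/B/W, Hi/r/B/U, Hi/r/B/D, Hi/r/B/W} → row (-3,0) (-3,0)
That's 6 distinct rows out of 24 strategies.

6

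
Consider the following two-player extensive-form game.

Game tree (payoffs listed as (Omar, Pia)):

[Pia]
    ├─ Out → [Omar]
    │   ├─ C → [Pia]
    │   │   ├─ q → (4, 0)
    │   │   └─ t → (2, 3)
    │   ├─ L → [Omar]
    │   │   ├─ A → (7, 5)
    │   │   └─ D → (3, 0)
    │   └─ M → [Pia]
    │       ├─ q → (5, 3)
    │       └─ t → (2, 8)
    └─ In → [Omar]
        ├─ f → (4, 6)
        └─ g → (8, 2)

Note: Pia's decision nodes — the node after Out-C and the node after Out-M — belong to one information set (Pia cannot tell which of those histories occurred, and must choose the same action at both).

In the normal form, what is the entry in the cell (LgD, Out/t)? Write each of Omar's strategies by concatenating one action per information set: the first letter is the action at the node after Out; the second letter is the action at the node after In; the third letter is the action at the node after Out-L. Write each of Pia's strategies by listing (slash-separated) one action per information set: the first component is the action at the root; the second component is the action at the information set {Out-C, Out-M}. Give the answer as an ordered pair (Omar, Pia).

Trace the play path from the root:
  Pia plays Out
  Omar plays L at [Out]
  Omar plays D at [Out-L]
→ terminal payoff (3, 0).
(Omar's choice at the node after In is never reached on this path, so it doesn't affect the outcome.)

(3, 0)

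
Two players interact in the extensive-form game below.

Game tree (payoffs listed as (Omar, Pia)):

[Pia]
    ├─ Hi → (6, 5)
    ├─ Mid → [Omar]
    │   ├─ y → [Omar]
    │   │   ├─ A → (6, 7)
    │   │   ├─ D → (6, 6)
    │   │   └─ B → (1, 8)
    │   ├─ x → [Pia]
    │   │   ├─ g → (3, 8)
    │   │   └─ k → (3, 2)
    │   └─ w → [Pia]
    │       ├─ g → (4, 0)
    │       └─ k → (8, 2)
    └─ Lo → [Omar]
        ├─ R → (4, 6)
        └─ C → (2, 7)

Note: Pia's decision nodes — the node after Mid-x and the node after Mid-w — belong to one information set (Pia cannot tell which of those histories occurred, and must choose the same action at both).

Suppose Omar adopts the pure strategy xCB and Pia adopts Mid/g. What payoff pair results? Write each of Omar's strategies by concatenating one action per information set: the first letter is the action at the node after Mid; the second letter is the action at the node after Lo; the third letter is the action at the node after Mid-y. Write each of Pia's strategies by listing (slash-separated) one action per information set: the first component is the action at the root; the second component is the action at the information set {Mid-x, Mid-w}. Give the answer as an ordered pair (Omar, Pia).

(3, 8)

Trace the play path from the root:
  Pia plays Mid
  Omar plays x at [Mid]
  Pia plays g at [Mid-x]
→ terminal payoff (3, 8).
(Omar's choice at the node after Lo is never reached on this path, so it doesn't affect the outcome.)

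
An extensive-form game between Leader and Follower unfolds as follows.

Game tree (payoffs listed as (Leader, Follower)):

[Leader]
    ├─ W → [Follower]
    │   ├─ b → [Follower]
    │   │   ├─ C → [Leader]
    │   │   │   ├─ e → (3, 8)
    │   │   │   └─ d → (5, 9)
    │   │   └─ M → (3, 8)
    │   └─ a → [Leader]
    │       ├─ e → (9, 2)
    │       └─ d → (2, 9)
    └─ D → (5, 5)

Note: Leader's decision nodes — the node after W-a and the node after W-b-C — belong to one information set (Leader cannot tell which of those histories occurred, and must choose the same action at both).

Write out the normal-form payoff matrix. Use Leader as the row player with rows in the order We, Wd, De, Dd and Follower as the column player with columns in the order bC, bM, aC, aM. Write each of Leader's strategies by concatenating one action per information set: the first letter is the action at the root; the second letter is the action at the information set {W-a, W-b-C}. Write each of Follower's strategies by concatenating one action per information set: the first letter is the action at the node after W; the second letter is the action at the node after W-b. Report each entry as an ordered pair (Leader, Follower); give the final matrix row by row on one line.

We: (3,8) (3,8) (9,2) (9,2) | Wd: (5,9) (3,8) (2,9) (2,9) | De: (5,5) (5,5) (5,5) (5,5) | Dd: (5,5) (5,5) (5,5) (5,5)

           bC       bM       aC       aM
  We    (3,8)    (3,8)    (9,2)    (9,2)
  Wd    (5,9)    (3,8)    (2,9)    (2,9)
  De    (5,5)    (5,5)    (5,5)    (5,5)
  Dd    (5,5)    (5,5)    (5,5)    (5,5)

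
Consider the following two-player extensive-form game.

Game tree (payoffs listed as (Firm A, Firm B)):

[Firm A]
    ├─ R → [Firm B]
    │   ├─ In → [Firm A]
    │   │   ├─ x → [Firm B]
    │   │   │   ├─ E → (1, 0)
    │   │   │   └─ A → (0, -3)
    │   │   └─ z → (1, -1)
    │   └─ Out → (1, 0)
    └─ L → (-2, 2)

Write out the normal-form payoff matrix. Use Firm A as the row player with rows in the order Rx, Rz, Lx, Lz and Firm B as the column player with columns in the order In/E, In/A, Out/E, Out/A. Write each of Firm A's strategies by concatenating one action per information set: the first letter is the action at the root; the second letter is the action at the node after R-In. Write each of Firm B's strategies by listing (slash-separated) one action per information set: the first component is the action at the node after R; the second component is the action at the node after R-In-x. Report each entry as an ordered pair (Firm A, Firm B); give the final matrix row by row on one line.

         In/E     In/A    Out/E    Out/A
  Rx    (1,0)   (0,-3)    (1,0)    (1,0)
  Rz   (1,-1)   (1,-1)    (1,0)    (1,0)
  Lx   (-2,2)   (-2,2)   (-2,2)   (-2,2)
  Lz   (-2,2)   (-2,2)   (-2,2)   (-2,2)

Rx: (1,0) (0,-3) (1,0) (1,0) | Rz: (1,-1) (1,-1) (1,0) (1,0) | Lx: (-2,2) (-2,2) (-2,2) (-2,2) | Lz: (-2,2) (-2,2) (-2,2) (-2,2)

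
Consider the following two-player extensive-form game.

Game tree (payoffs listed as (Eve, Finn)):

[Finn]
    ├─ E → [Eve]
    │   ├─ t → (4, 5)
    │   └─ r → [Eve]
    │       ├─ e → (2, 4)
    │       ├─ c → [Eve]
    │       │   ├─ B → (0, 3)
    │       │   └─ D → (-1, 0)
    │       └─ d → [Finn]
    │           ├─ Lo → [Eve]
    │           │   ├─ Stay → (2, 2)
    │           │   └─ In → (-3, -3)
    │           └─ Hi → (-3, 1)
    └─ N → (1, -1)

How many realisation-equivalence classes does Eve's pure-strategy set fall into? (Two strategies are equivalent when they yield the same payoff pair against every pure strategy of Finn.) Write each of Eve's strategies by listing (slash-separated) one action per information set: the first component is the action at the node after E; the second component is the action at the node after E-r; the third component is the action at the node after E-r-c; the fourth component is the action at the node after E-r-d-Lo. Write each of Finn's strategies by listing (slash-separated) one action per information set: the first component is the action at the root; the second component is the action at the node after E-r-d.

Eve has 24 pure strategies: t/e/B/Stay, t/e/B/In, t/e/D/Stay, t/e/D/In, t/c/B/Stay, t/c/B/In, t/c/D/Stay, t/c/D/In, t/d/B/Stay, t/d/B/In, t/d/D/Stay, t/d/D/In, r/e/B/Stay, r/e/B/In, r/e/D/Stay, r/e/D/In, r/c/B/Stay, r/c/B/In, r/c/D/Stay, r/c/D/In, r/d/B/Stay, r/d/B/In, r/d/D/Stay, r/d/D/In. Columns: E/Lo, E/Hi, N/Lo, N/Hi.
{t/e/B/Stay, t/e/B/In, t/e/D/Stay, t/e/D/In, t/c/B/Stay, t/c/B/In, t/c/D/Stay, t/c/D/In, t/d/B/Stay, t/d/B/In, t/d/D/Stay, t/d/D/In} → row (4,5) (4,5) (1,-1) (1,-1)
{r/e/B/Stay, r/e/B/In, r/e/D/Stay, r/e/D/In} → row (2,4) (2,4) (1,-1) (1,-1)
{r/c/B/Stay, r/c/B/In} → row (0,3) (0,3) (1,-1) (1,-1)
{r/c/D/Stay, r/c/D/In} → row (-1,0) (-1,0) (1,-1) (1,-1)
{r/d/B/Stay, r/d/D/Stay} → row (2,2) (-3,1) (1,-1) (1,-1)
{r/d/B/In, r/d/D/In} → row (-3,-3) (-3,1) (1,-1) (1,-1)
That's 6 distinct rows out of 24 strategies.

6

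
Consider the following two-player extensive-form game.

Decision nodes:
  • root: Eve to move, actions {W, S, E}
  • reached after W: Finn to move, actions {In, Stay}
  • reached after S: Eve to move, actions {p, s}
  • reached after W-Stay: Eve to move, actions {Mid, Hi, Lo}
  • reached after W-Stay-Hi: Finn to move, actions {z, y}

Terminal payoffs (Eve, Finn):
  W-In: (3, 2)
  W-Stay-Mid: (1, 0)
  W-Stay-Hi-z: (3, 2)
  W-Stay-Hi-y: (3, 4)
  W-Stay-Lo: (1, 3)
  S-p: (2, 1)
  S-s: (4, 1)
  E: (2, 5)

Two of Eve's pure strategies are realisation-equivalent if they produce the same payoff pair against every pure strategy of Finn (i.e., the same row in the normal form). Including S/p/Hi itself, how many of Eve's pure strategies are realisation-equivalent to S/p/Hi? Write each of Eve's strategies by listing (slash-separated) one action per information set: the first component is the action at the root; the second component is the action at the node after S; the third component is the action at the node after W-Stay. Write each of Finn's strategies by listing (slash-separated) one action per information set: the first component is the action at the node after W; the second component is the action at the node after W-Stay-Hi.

Row for S/p/Hi (columns In/z, In/y, Stay/z, Stay/y): (2,1) (2,1) (2,1) (2,1).
Under S/p/Hi, Eve's choice at the node after W-Stay can never be reached regardless of what Finn does, so varying those choices leaves every outcome unchanged.
Holding the reachable choices fixed and varying the unreachable one freely already gives 3 equivalent strategies.
No other strategy reproduces this row, so those 3 are the full class: S/p/Mid, S/p/Hi, S/p/Lo.

3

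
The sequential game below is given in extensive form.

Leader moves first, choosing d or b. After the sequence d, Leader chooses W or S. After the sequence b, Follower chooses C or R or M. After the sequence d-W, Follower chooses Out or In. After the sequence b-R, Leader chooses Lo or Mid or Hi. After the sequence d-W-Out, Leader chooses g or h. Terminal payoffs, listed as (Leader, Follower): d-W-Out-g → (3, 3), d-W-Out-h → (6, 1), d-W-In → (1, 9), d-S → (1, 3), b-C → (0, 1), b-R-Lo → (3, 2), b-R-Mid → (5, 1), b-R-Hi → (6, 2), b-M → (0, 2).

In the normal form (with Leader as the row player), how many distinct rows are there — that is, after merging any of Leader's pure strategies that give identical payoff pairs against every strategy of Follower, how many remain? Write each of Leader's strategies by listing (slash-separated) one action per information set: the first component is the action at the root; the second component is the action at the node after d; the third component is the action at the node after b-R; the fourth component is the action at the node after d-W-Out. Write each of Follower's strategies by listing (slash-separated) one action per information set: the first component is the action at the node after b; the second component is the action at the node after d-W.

6

Leader has 24 pure strategies: d/W/Lo/g, d/W/Lo/h, d/W/Mid/g, d/W/Mid/h, d/W/Hi/g, d/W/Hi/h, d/S/Lo/g, d/S/Lo/h, d/S/Mid/g, d/S/Mid/h, d/S/Hi/g, d/S/Hi/h, b/W/Lo/g, b/W/Lo/h, b/W/Mid/g, b/W/Mid/h, b/W/Hi/g, b/W/Hi/h, b/S/Lo/g, b/S/Lo/h, b/S/Mid/g, b/S/Mid/h, b/S/Hi/g, b/S/Hi/h. Columns: C/Out, C/In, R/Out, R/In, M/Out, M/In.
{d/W/Lo/g, d/W/Mid/g, d/W/Hi/g} → row (3,3) (1,9) (3,3) (1,9) (3,3) (1,9)
{d/W/Lo/h, d/W/Mid/h, d/W/Hi/h} → row (6,1) (1,9) (6,1) (1,9) (6,1) (1,9)
{d/S/Lo/g, d/S/Lo/h, d/S/Mid/g, d/S/Mid/h, d/S/Hi/g, d/S/Hi/h} → row (1,3) (1,3) (1,3) (1,3) (1,3) (1,3)
{b/W/Lo/g, b/W/Lo/h, b/S/Lo/g, b/S/Lo/h} → row (0,1) (0,1) (3,2) (3,2) (0,2) (0,2)
{b/W/Mid/g, b/W/Mid/h, b/S/Mid/g, b/S/Mid/h} → row (0,1) (0,1) (5,1) (5,1) (0,2) (0,2)
{b/W/Hi/g, b/W/Hi/h, b/S/Hi/g, b/S/Hi/h} → row (0,1) (0,1) (6,2) (6,2) (0,2) (0,2)
That's 6 distinct rows out of 24 strategies.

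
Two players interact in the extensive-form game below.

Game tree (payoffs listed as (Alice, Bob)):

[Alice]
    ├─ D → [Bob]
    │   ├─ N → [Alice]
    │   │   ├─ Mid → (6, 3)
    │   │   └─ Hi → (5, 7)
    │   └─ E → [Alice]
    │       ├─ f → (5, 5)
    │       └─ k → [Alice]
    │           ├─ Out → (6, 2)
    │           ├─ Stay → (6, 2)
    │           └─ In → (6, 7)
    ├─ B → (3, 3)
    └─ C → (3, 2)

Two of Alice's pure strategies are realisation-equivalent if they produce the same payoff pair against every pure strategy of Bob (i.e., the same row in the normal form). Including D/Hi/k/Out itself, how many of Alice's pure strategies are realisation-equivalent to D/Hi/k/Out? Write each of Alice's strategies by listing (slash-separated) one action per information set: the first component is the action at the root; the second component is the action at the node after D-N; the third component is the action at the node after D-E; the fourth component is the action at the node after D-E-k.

2

Row for D/Hi/k/Out (columns N, E): (5,7) (6,2).
Every one of Alice's information sets is on the play path for some reply by Bob when Alice follows D/Hi/k/Out.
Even so, D/Hi/k/Stay happens to produce the same payoff in every column — so 2 strategies share this row.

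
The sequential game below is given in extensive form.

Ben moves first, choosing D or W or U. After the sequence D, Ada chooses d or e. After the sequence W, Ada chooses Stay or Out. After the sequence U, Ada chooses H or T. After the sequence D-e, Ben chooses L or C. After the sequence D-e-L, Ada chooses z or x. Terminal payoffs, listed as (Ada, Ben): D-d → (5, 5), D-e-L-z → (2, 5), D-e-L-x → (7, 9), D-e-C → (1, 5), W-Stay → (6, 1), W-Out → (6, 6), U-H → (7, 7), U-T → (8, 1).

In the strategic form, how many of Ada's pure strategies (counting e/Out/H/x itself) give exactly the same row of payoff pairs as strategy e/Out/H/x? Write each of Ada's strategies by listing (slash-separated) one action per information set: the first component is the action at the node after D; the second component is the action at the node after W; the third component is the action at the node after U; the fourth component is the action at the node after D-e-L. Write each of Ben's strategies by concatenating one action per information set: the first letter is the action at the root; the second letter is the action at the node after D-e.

Row for e/Out/H/x (columns DL, DC, WL, WC, UL, UC): (7,9) (1,5) (6,6) (6,6) (7,7) (7,7).
Every one of Ada's information sets is on the play path for some reply by Ben when Ada follows e/Out/H/x.
Changing the action at any of them therefore changes at least one column, so only e/Out/H/x itself gives this row.

1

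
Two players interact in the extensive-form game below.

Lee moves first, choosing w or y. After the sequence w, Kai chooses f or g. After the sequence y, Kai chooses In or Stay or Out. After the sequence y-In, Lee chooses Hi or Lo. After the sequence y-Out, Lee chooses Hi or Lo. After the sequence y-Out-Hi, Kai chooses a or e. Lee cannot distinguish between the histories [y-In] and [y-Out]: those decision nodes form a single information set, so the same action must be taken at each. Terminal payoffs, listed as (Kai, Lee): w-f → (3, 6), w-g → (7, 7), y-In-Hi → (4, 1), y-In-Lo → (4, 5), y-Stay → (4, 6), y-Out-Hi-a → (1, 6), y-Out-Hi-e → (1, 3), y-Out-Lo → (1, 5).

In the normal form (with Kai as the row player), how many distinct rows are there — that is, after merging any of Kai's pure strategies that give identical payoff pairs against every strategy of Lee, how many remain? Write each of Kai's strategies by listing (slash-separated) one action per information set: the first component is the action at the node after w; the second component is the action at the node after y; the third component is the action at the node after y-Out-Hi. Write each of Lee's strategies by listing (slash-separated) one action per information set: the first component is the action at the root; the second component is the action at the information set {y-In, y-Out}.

Kai has 12 pure strategies: f/In/a, f/In/e, f/Stay/a, f/Stay/e, f/Out/a, f/Out/e, g/In/a, g/In/e, g/Stay/a, g/Stay/e, g/Out/a, g/Out/e. Columns: w/Hi, w/Lo, y/Hi, y/Lo.
{f/In/a, f/In/e} → row (3,6) (3,6) (4,1) (4,5)
{f/Stay/a, f/Stay/e} → row (3,6) (3,6) (4,6) (4,6)
{f/Out/a} → row (3,6) (3,6) (1,6) (1,5)
{f/Out/e} → row (3,6) (3,6) (1,3) (1,5)
{g/In/a, g/In/e} → row (7,7) (7,7) (4,1) (4,5)
{g/Stay/a, g/Stay/e} → row (7,7) (7,7) (4,6) (4,6)
{g/Out/a} → row (7,7) (7,7) (1,6) (1,5)
{g/Out/e} → row (7,7) (7,7) (1,3) (1,5)
That's 8 distinct rows out of 12 strategies.

8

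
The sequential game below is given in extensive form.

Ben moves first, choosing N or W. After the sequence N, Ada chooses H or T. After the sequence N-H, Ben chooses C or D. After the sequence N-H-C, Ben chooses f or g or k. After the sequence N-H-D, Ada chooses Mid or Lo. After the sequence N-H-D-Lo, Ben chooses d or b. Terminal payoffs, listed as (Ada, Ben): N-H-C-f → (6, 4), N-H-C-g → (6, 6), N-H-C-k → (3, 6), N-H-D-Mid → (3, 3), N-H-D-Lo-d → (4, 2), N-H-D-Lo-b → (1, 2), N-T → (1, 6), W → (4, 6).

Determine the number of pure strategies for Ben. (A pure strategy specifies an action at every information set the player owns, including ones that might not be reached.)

Ben owns the root with actions {N, W} — two choices.
Ben owns the node after N-H with actions {C, D} — two choices.
Ben owns the node after N-H-C with actions {f, g, k} — three choices.
Ben owns the node after N-H-D-Lo with actions {d, b} — two choices.
A pure strategy fixes one action at each information set independently, so the count is the product 2 × 2 × 3 × 2 = 24.

24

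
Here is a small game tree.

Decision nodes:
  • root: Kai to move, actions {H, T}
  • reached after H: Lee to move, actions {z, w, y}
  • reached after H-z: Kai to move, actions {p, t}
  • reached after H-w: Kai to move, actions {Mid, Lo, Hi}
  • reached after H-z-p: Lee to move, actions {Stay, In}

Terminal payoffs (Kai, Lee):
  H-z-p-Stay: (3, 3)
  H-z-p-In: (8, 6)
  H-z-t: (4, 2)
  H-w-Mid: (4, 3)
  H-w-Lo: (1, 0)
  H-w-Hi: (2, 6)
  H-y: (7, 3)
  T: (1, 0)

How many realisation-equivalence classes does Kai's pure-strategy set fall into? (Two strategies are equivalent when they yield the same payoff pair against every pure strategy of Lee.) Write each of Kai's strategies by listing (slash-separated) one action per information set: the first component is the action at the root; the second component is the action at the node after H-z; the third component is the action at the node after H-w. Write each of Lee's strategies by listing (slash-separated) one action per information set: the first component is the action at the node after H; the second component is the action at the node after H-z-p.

Kai has 12 pure strategies: H/p/Mid, H/p/Lo, H/p/Hi, H/t/Mid, H/t/Lo, H/t/Hi, T/p/Mid, T/p/Lo, T/p/Hi, T/t/Mid, T/t/Lo, T/t/Hi. Columns: z/Stay, z/In, w/Stay, w/In, y/Stay, y/In.
{H/p/Mid} → row (3,3) (8,6) (4,3) (4,3) (7,3) (7,3)
{H/p/Lo} → row (3,3) (8,6) (1,0) (1,0) (7,3) (7,3)
{H/p/Hi} → row (3,3) (8,6) (2,6) (2,6) (7,3) (7,3)
{H/t/Mid} → row (4,2) (4,2) (4,3) (4,3) (7,3) (7,3)
{H/t/Lo} → row (4,2) (4,2) (1,0) (1,0) (7,3) (7,3)
{H/t/Hi} → row (4,2) (4,2) (2,6) (2,6) (7,3) (7,3)
{T/p/Mid, T/p/Lo, T/p/Hi, T/t/Mid, T/t/Lo, T/t/Hi} → row (1,0) (1,0) (1,0) (1,0) (1,0) (1,0)
That's 7 distinct rows out of 12 strategies.

7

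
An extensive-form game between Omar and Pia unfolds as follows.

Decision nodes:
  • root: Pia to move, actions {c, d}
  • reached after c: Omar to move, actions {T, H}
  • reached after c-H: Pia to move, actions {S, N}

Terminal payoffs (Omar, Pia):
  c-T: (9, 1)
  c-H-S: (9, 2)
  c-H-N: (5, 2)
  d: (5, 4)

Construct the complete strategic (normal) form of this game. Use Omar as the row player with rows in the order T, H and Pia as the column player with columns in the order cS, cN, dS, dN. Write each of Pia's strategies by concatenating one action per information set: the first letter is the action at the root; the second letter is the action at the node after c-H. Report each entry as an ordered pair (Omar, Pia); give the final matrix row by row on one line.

T: (9,1) (9,1) (5,4) (5,4) | H: (9,2) (5,2) (5,4) (5,4)

Row T: cS→(9,1), cN→(9,1), dS→(5,4), dN→(5,4)
Row H: cS→(9,2), cN→(5,2), dS→(5,4), dN→(5,4)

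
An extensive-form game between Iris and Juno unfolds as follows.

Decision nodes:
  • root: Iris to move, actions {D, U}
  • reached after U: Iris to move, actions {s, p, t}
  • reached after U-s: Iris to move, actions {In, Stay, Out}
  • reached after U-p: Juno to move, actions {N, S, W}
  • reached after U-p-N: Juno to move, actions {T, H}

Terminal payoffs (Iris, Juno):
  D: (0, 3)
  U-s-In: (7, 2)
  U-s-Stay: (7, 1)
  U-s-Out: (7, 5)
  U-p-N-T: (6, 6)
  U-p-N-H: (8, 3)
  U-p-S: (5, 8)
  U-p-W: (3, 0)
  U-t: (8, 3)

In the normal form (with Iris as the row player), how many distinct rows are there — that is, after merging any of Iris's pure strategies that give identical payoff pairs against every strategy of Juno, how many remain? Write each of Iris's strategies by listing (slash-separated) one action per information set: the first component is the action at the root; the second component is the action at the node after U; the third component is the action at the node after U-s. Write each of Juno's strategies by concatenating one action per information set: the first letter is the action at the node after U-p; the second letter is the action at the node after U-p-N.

Iris has 18 pure strategies: D/s/In, D/s/Stay, D/s/Out, D/p/In, D/p/Stay, D/p/Out, D/t/In, D/t/Stay, D/t/Out, U/s/In, U/s/Stay, U/s/Out, U/p/In, U/p/Stay, U/p/Out, U/t/In, U/t/Stay, U/t/Out. Columns: NT, NH, ST, SH, WT, WH.
{D/s/In, D/s/Stay, D/s/Out, D/p/In, D/p/Stay, D/p/Out, D/t/In, D/t/Stay, D/t/Out} → row (0,3) (0,3) (0,3) (0,3) (0,3) (0,3)
{U/s/In} → row (7,2) (7,2) (7,2) (7,2) (7,2) (7,2)
{U/s/Stay} → row (7,1) (7,1) (7,1) (7,1) (7,1) (7,1)
{U/s/Out} → row (7,5) (7,5) (7,5) (7,5) (7,5) (7,5)
{U/p/In, U/p/Stay, U/p/Out} → row (6,6) (8,3) (5,8) (5,8) (3,0) (3,0)
{U/t/In, U/t/Stay, U/t/Out} → row (8,3) (8,3) (8,3) (8,3) (8,3) (8,3)
That's 6 distinct rows out of 18 strategies.

6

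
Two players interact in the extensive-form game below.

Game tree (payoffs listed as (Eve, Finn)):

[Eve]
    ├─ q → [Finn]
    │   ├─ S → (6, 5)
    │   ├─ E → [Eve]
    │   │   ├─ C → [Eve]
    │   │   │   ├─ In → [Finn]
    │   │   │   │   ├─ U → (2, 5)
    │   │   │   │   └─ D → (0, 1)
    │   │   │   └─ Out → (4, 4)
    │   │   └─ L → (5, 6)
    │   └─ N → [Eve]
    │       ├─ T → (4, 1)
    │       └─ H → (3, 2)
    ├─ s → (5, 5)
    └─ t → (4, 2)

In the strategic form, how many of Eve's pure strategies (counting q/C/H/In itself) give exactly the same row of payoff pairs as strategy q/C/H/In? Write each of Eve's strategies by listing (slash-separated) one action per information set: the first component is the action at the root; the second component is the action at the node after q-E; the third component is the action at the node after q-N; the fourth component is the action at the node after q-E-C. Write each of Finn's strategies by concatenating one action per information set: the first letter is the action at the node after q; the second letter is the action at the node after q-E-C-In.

1

Row for q/C/H/In (columns SU, SD, EU, ED, NU, ND): (6,5) (6,5) (2,5) (0,1) (3,2) (3,2).
Every one of Eve's information sets is on the play path for some reply by Finn when Eve follows q/C/H/In.
Changing the action at any of them therefore changes at least one column, so only q/C/H/In itself gives this row.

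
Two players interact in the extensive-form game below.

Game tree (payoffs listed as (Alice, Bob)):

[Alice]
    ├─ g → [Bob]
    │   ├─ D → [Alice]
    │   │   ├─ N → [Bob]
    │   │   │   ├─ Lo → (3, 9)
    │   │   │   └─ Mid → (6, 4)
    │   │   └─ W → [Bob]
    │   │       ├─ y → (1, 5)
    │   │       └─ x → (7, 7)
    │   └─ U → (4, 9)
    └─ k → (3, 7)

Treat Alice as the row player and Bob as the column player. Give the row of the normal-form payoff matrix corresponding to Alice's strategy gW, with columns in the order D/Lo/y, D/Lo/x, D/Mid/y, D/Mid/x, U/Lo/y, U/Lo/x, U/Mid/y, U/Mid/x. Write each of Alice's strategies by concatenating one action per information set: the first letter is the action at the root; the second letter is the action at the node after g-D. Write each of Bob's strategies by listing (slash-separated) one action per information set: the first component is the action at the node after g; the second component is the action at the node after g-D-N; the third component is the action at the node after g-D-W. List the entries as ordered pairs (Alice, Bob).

vs D/Lo/y: Alice plays g → Bob plays D at [g] → Alice plays W at [g-D] → Bob plays y at [g-D-W] → (1, 5)
vs D/Lo/x: Alice plays g → Bob plays D at [g] → Alice plays W at [g-D] → Bob plays x at [g-D-W] → (7, 7)
vs D/Mid/y: Alice plays g → Bob plays D at [g] → Alice plays W at [g-D] → Bob plays y at [g-D-W] → (1, 5)
vs D/Mid/x: Alice plays g → Bob plays D at [g] → Alice plays W at [g-D] → Bob plays x at [g-D-W] → (7, 7)
vs U/Lo/y: Alice plays g → Bob plays U at [g] → (4, 9)
vs U/Lo/x: Alice plays g → Bob plays U at [g] → (4, 9)
vs U/Mid/y: Alice plays g → Bob plays U at [g] → (4, 9)
vs U/Mid/x: Alice plays g → Bob plays U at [g] → (4, 9)

(1,5) (7,7) (1,5) (7,7) (4,9) (4,9) (4,9) (4,9)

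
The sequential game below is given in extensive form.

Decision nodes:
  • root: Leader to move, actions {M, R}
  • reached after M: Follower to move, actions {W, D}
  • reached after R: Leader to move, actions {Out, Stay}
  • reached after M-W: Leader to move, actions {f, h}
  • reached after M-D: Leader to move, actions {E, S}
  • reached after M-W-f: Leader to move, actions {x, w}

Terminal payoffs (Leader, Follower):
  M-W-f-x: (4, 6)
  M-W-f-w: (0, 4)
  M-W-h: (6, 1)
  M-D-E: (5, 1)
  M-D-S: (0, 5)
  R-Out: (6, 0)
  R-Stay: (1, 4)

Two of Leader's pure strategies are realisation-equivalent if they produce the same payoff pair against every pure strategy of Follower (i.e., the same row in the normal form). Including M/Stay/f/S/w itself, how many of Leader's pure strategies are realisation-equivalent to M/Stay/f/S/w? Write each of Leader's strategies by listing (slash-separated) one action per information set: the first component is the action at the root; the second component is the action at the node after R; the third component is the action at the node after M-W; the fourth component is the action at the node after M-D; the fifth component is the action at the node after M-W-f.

Row for M/Stay/f/S/w (columns W, D): (0,4) (0,5).
Under M/Stay/f/S/w, Leader's choice at the node after R can never be reached regardless of what Follower does, so varying those choices leaves every outcome unchanged.
Holding the reachable choices fixed and varying the unreachable one freely already gives 2 equivalent strategies.
No other strategy reproduces this row, so those 2 are the full class: M/Out/f/S/w, M/Stay/f/S/w.

2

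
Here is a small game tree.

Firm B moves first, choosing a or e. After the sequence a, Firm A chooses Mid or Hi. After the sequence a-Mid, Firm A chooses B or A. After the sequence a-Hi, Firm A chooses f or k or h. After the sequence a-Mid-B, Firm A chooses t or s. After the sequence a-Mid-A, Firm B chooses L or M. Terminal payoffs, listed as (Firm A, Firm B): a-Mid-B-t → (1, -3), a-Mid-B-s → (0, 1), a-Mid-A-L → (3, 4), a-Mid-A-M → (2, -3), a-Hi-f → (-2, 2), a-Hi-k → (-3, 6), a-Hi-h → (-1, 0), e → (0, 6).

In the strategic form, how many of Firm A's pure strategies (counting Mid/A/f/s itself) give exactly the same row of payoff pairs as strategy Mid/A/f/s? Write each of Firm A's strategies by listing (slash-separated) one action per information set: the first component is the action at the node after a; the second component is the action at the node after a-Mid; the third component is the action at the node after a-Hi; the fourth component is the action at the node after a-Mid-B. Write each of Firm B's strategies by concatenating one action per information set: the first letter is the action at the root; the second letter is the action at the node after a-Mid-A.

Row for Mid/A/f/s (columns aL, aM, eL, eM): (3,4) (2,-3) (0,6) (0,6).
Under Mid/A/f/s, Firm A's choice at the node after a-Hi and at the node after a-Mid-B can never be reached regardless of what Firm B does, so varying those choices leaves every outcome unchanged.
Holding the reachable choices fixed and varying the unreachable ones freely already gives 3 × 2 = 6 equivalent strategies.
No other strategy reproduces this row, so those 6 are the full class: Mid/A/f/t, Mid/A/f/s, Mid/A/k/t, Mid/A/k/s, Mid/A/h/t, Mid/A/h/s.

6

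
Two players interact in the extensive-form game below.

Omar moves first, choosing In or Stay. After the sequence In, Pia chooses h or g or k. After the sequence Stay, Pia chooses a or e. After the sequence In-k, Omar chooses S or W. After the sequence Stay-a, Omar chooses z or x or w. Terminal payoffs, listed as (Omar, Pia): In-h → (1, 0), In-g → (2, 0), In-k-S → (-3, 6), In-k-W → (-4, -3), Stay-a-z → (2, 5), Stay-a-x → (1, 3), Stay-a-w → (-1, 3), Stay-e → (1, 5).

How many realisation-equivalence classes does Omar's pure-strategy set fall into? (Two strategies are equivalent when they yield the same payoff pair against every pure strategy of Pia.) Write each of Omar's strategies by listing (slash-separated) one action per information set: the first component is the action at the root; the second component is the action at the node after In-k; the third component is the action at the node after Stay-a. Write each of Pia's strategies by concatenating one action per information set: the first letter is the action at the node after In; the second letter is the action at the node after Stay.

5

Omar has 12 pure strategies: In/S/z, In/S/x, In/S/w, In/W/z, In/W/x, In/W/w, Stay/S/z, Stay/S/x, Stay/S/w, Stay/W/z, Stay/W/x, Stay/W/w. Columns: ha, he, ga, ge, ka, ke.
{In/S/z, In/S/x, In/S/w} → row (1,0) (1,0) (2,0) (2,0) (-3,6) (-3,6)
{In/W/z, In/W/x, In/W/w} → row (1,0) (1,0) (2,0) (2,0) (-4,-3) (-4,-3)
{Stay/S/z, Stay/W/z} → row (2,5) (1,5) (2,5) (1,5) (2,5) (1,5)
{Stay/S/x, Stay/W/x} → row (1,3) (1,5) (1,3) (1,5) (1,3) (1,5)
{Stay/S/w, Stay/W/w} → row (-1,3) (1,5) (-1,3) (1,5) (-1,3) (1,5)
That's 5 distinct rows out of 12 strategies.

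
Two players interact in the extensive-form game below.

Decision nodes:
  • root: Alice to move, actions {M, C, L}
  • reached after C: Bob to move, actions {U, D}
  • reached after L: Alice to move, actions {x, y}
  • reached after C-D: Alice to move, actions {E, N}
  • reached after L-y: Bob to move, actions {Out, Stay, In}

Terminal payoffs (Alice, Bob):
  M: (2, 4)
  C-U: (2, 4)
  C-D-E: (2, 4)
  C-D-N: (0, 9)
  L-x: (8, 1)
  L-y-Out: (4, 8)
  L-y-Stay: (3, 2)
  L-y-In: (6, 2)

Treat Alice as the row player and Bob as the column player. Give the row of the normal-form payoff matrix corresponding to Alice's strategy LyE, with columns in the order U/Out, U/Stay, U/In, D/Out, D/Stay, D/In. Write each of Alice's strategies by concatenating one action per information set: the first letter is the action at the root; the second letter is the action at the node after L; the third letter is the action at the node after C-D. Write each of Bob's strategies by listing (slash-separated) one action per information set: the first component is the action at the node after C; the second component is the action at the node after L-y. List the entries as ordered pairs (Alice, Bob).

vs U/Out: Alice plays L → Alice plays y at [L] → Bob plays Out at [L-y] → (4, 8)
vs U/Stay: Alice plays L → Alice plays y at [L] → Bob plays Stay at [L-y] → (3, 2)
vs U/In: Alice plays L → Alice plays y at [L] → Bob plays In at [L-y] → (6, 2)
vs D/Out: Alice plays L → Alice plays y at [L] → Bob plays Out at [L-y] → (4, 8)
vs D/Stay: Alice plays L → Alice plays y at [L] → Bob plays Stay at [L-y] → (3, 2)
vs D/In: Alice plays L → Alice plays y at [L] → Bob plays In at [L-y] → (6, 2)

(4,8) (3,2) (6,2) (4,8) (3,2) (6,2)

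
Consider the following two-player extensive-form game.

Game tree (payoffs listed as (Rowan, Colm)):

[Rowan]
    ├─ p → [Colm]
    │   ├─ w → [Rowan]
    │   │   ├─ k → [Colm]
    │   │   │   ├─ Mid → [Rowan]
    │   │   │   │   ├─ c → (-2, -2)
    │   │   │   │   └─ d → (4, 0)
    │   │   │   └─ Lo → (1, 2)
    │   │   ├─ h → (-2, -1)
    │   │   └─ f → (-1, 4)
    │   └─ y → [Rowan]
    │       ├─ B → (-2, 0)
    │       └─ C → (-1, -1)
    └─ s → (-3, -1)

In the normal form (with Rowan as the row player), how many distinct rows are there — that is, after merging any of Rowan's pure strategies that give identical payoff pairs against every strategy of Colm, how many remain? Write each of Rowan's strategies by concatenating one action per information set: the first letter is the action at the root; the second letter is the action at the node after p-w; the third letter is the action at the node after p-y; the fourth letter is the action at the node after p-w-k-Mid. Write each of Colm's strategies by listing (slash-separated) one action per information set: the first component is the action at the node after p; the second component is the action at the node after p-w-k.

Rowan has 24 pure strategies: pkBc, pkBd, pkCc, pkCd, phBc, phBd, phCc, phCd, pfBc, pfBd, pfCc, pfCd, skBc, skBd, skCc, skCd, shBc, shBd, shCc, shCd, sfBc, sfBd, sfCc, sfCd. Columns: w/Mid, w/Lo, y/Mid, y/Lo.
{pkBc} → row (-2,-2) (1,2) (-2,0) (-2,0)
{pkBd} → row (4,0) (1,2) (-2,0) (-2,0)
{pkCc} → row (-2,-2) (1,2) (-1,-1) (-1,-1)
{pkCd} → row (4,0) (1,2) (-1,-1) (-1,-1)
{phBc, phBd} → row (-2,-1) (-2,-1) (-2,0) (-2,0)
{phCc, phCd} → row (-2,-1) (-2,-1) (-1,-1) (-1,-1)
{pfBc, pfBd} → row (-1,4) (-1,4) (-2,0) (-2,0)
{pfCc, pfCd} → row (-1,4) (-1,4) (-1,-1) (-1,-1)
{skBc, skBd, skCc, skCd, shBc, shBd, shCc, shCd, sfBc, sfBd, sfCc, sfCd} → row (-3,-1) (-3,-1) (-3,-1) (-3,-1)
That's 9 distinct rows out of 24 strategies.

9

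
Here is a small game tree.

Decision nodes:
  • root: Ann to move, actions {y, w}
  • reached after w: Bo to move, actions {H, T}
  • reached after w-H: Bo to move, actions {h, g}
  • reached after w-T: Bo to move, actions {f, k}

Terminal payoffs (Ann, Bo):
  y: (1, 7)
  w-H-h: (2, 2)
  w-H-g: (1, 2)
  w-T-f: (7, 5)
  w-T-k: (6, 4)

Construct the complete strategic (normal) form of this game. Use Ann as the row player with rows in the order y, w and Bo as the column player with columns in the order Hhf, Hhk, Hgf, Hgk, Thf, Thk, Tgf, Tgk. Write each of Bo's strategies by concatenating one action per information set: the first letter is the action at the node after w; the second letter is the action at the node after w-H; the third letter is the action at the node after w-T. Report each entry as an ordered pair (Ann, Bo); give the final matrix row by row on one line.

y: (1,7) (1,7) (1,7) (1,7) (1,7) (1,7) (1,7) (1,7) | w: (2,2) (2,2) (1,2) (1,2) (7,5) (6,4) (7,5) (6,4)

          Hhf      Hhk      Hgf      Hgk      Thf      Thk      Tgf      Tgk
   y    (1,7)    (1,7)    (1,7)    (1,7)    (1,7)    (1,7)    (1,7)    (1,7)
   w    (2,2)    (2,2)    (1,2)    (1,2)    (7,5)    (6,4)    (7,5)    (6,4)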